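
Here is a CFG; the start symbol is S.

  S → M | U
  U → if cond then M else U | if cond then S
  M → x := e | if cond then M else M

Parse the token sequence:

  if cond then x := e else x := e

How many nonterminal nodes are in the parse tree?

4

[S [M if cond then [M x := e] else [M x := e]]]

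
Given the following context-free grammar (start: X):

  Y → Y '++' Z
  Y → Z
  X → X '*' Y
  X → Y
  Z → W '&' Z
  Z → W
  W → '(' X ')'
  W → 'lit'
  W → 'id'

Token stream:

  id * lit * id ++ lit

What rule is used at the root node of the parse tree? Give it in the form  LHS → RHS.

X → X '*' Y

[X [X [X [Y [Z [W id]]]] * [Y [Z [W lit]]]] * [Y [Y [Z [W id]]] ++ [Z [W lit]]]]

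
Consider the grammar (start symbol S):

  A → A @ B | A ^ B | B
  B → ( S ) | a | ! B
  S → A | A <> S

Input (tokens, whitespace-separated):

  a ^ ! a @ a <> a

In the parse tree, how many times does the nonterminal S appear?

2

[S [A [A [A [B a]] ^ [B ! [B a]]] @ [B a]] <> [S [A [B a]]]]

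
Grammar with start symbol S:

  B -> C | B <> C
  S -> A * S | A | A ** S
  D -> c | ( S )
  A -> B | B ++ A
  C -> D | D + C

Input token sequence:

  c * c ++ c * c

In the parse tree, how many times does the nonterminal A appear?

[S [A [B [C [D c]]]] * [S [A [B [C [D c]]] ++ [A [B [C [D c]]]]] * [S [A [B [C [D c]]]]]]]

4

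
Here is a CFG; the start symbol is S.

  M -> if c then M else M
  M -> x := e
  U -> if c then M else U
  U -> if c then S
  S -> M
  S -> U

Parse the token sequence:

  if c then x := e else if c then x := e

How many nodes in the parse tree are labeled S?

2

[S [U if c then [M x := e] else [U if c then [S [M x := e]]]]]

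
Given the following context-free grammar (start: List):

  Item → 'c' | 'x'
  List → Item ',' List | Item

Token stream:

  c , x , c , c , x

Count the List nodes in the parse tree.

[List [Item c] , [List [Item x] , [List [Item c] , [List [Item c] , [List [Item x]]]]]]

5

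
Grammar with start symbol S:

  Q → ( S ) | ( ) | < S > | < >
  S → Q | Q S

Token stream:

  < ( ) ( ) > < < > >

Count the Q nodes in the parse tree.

[S [Q < [S [Q ( )] [S [Q ( )]]] >] [S [Q < [S [Q < >]] >]]]

5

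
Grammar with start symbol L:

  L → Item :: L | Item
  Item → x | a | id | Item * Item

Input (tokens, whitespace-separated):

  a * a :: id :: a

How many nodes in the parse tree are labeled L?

3

[L [Item [Item a] * [Item a]] :: [L [Item id] :: [L [Item a]]]]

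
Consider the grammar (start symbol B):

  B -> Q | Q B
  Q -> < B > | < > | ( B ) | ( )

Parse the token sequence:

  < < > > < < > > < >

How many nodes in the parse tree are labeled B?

[B [Q < [B [Q < >]] >] [B [Q < [B [Q < >]] >] [B [Q < >]]]]

5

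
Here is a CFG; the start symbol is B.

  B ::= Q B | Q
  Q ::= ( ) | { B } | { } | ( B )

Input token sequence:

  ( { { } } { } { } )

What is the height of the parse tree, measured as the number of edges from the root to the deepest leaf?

6

[B [Q ( [B [Q { [B [Q { }]] }] [B [Q { }] [B [Q { }]]]] )]]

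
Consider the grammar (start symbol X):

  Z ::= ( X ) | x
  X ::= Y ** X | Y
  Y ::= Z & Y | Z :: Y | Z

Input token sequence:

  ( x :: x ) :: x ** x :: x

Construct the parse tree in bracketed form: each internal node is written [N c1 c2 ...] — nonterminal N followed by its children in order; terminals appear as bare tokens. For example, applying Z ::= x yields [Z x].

[X [Y [Z ( [X [Y [Z x] :: [Y [Z x]]]] )] :: [Y [Z x]]] ** [X [Y [Z x] :: [Y [Z x]]]]]

X
Y ** X
Z :: Y ** X
( X ) :: Y ** X
( Y ) :: Y ** X
( Z :: Y ) :: Y ** X
( x :: Y ) :: Y ** X
( x :: Z ) :: Y ** X
( x :: x ) :: Y ** X
( x :: x ) :: Z ** X
( x :: x ) :: x ** X
( x :: x ) :: x ** Y
( x :: x ) :: x ** Z :: Y
( x :: x ) :: x ** x :: Y
( x :: x ) :: x ** x :: Z
( x :: x ) :: x ** x :: x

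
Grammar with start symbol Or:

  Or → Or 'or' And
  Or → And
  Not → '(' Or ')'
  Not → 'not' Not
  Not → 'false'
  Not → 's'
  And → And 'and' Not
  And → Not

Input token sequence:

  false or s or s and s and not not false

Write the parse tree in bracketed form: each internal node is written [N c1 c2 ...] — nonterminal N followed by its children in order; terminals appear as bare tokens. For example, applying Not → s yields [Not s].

Or
Or or And
Or or And or And
And or And or And
Not or And or And
false or And or And
false or Not or And
false or s or And
false or s or And and Not
false or s or And and Not and Not
false or s or Not and Not and Not
false or s or s and Not and Not
false or s or s and s and Not
false or s or s and s and not Not
false or s or s and s and not not Not
false or s or s and s and not not false

[Or [Or [Or [And [Not false]]] or [And [Not s]]] or [And [And [And [Not s]] and [Not s]] and [Not not [Not not [Not false]]]]]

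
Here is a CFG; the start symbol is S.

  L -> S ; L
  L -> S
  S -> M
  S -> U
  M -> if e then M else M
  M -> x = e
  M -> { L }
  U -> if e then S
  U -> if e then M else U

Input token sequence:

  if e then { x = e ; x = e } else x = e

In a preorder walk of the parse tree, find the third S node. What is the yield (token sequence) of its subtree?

x = e

[S [M if e then [M { [L [S [M x = e]] ; [L [S [M x = e]]]] }] else [M x = e]]]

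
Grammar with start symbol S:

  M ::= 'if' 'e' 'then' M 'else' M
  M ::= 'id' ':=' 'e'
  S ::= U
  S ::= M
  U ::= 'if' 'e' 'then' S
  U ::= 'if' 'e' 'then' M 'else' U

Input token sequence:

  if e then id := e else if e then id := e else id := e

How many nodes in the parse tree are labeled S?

1

[S [M if e then [M id := e] else [M if e then [M id := e] else [M id := e]]]]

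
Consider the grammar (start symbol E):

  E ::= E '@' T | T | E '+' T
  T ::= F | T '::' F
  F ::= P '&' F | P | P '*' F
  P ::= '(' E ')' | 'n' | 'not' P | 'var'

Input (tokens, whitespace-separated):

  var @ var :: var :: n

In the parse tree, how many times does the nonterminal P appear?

[E [E [T [F [P var]]]] @ [T [T [T [F [P var]]] :: [F [P var]]] :: [F [P n]]]]

4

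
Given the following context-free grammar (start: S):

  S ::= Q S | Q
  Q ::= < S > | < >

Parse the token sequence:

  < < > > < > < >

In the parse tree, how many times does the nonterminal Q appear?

[S [Q < [S [Q < >]] >] [S [Q < >] [S [Q < >]]]]

4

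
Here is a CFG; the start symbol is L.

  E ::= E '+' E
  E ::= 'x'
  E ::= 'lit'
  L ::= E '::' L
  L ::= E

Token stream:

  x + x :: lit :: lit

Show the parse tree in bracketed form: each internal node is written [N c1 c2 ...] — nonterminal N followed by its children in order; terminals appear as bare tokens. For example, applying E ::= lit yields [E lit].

[L [E [E x] + [E x]] :: [L [E lit] :: [L [E lit]]]]

L
E :: L
E + E :: L
x + E :: L
x + x :: L
x + x :: E :: L
x + x :: lit :: L
x + x :: lit :: E
x + x :: lit :: lit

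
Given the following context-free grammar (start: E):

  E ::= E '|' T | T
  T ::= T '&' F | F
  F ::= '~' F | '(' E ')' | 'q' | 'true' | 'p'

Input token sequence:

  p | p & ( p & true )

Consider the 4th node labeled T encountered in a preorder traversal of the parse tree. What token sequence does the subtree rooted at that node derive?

p & true

[E [E [T [F p]]] | [T [T [F p]] & [F ( [E [T [T [F p]] & [F true]]] )]]]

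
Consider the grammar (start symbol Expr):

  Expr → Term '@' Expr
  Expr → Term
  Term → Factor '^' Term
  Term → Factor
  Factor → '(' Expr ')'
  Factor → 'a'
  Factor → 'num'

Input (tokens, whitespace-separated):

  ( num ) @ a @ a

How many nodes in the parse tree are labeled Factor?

4

[Expr [Term [Factor ( [Expr [Term [Factor num]]] )]] @ [Expr [Term [Factor a]] @ [Expr [Term [Factor a]]]]]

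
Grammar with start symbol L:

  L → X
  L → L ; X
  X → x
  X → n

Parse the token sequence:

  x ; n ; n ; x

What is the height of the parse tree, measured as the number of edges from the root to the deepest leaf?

5

[L [L [L [L [X x]] ; [X n]] ; [X n]] ; [X x]]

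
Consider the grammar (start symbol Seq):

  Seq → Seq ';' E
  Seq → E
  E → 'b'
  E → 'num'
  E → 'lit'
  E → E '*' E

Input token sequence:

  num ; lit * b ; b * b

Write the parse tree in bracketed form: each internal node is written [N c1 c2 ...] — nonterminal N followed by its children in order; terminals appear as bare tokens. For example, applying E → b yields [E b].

[Seq [Seq [Seq [E num]] ; [E [E lit] * [E b]]] ; [E [E b] * [E b]]]

Seq
Seq ; E
Seq ; E ; E
E ; E ; E
num ; E ; E
num ; E * E ; E
num ; lit * E ; E
num ; lit * b ; E
num ; lit * b ; E * E
num ; lit * b ; b * E
num ; lit * b ; b * b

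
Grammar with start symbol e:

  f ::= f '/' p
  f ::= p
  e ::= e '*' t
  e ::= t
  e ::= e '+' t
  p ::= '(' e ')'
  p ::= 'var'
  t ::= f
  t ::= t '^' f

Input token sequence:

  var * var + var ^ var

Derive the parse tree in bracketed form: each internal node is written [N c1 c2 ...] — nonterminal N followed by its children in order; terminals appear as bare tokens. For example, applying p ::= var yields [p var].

e
e + t
e * t + t
t * t + t
f * t + t
p * t + t
var * t + t
var * f + t
var * p + t
var * var + t
var * var + t ^ f
var * var + f ^ f
var * var + p ^ f
var * var + var ^ f
var * var + var ^ p
var * var + var ^ var

[e [e [e [t [f [p var]]]] * [t [f [p var]]]] + [t [t [f [p var]]] ^ [f [p var]]]]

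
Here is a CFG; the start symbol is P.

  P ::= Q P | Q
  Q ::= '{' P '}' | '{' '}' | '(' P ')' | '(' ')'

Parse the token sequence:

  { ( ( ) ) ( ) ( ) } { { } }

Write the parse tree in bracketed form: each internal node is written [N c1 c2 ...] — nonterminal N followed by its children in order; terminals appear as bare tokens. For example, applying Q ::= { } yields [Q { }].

[P [Q { [P [Q ( [P [Q ( )]] )] [P [Q ( )] [P [Q ( )]]]] }] [P [Q { [P [Q { }]] }]]]

P
Q P
{ P } P
{ Q P } P
{ ( P ) P } P
{ ( Q ) P } P
{ ( ( ) ) P } P
{ ( ( ) ) Q P } P
{ ( ( ) ) ( ) P } P
{ ( ( ) ) ( ) Q } P
{ ( ( ) ) ( ) ( ) } P
{ ( ( ) ) ( ) ( ) } Q
{ ( ( ) ) ( ) ( ) } { P }
{ ( ( ) ) ( ) ( ) } { Q }
{ ( ( ) ) ( ) ( ) } { { } }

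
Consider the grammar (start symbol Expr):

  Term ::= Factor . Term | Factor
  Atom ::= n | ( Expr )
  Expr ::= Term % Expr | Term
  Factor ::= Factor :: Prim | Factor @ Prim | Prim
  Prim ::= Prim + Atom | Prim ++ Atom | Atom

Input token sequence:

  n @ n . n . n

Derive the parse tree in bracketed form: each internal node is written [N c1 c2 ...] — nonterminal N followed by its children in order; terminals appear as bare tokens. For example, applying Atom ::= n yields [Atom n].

[Expr [Term [Factor [Factor [Prim [Atom n]]] @ [Prim [Atom n]]] . [Term [Factor [Prim [Atom n]]] . [Term [Factor [Prim [Atom n]]]]]]]

Expr
Term
Factor . Term
Factor @ Prim . Term
Prim @ Prim . Term
Atom @ Prim . Term
n @ Prim . Term
n @ Atom . Term
n @ n . Term
n @ n . Factor . Term
n @ n . Prim . Term
n @ n . Atom . Term
n @ n . n . Term
n @ n . n . Factor
n @ n . n . Prim
n @ n . n . Atom
n @ n . n . n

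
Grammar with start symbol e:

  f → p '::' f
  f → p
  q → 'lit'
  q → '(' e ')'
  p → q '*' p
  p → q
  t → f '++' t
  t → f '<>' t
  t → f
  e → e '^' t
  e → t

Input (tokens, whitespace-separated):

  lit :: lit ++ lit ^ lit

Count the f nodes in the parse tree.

4

[e [e [t [f [p [q lit]] :: [f [p [q lit]]]] ++ [t [f [p [q lit]]]]]] ^ [t [f [p [q lit]]]]]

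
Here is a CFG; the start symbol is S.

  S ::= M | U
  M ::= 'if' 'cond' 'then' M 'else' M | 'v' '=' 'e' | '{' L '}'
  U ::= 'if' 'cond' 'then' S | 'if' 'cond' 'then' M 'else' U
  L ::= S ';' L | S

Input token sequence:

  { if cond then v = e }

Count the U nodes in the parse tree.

1

[S [M { [L [S [U if cond then [S [M v = e]]]]] }]]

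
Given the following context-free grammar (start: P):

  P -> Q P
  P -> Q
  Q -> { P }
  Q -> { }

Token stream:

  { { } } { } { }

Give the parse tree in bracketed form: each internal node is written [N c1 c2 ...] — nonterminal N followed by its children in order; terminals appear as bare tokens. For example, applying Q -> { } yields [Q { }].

P
Q P
{ P } P
{ Q } P
{ { } } P
{ { } } Q P
{ { } } { } P
{ { } } { } Q
{ { } } { } { }

[P [Q { [P [Q { }]] }] [P [Q { }] [P [Q { }]]]]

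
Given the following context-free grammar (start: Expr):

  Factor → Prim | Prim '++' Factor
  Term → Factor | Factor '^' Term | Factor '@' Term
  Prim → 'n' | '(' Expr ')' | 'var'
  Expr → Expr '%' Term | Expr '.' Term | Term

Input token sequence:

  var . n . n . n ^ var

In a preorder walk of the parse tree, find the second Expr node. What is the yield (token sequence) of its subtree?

[Expr [Expr [Expr [Expr [Term [Factor [Prim var]]]] . [Term [Factor [Prim n]]]] . [Term [Factor [Prim n]]]] . [Term [Factor [Prim n]] ^ [Term [Factor [Prim var]]]]]

var . n . n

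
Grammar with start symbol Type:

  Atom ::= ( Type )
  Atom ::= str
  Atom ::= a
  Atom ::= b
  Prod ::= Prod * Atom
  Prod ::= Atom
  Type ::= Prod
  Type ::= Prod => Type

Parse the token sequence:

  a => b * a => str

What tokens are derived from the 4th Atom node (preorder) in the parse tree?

str

[Type [Prod [Atom a]] => [Type [Prod [Prod [Atom b]] * [Atom a]] => [Type [Prod [Atom str]]]]]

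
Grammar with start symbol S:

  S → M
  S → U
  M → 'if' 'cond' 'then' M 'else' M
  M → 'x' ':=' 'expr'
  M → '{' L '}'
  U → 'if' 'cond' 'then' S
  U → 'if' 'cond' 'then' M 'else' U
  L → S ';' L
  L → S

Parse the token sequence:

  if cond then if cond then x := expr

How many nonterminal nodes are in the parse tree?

[S [U if cond then [S [U if cond then [S [M x := expr]]]]]]

6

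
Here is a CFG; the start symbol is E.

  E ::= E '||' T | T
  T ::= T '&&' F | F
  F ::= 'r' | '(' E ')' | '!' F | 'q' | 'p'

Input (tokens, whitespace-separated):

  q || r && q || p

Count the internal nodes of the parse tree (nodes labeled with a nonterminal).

11

[E [E [E [T [F q]]] || [T [T [F r]] && [F q]]] || [T [F p]]]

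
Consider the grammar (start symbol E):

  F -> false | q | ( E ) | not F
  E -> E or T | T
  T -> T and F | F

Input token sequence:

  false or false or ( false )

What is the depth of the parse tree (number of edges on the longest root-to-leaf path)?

[E [E [E [T [F false]]] or [T [F false]]] or [T [F ( [E [T [F false]]] )]]]

6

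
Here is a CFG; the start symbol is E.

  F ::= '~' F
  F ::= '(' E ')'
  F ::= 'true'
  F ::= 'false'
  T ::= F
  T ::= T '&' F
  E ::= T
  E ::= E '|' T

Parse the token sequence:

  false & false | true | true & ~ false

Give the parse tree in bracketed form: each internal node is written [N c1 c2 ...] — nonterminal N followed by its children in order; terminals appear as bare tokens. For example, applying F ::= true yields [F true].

[E [E [E [T [T [F false]] & [F false]]] | [T [F true]]] | [T [T [F true]] & [F ~ [F false]]]]

E
E | T
E | T | T
T | T | T
T & F | T | T
F & F | T | T
false & F | T | T
false & false | T | T
false & false | F | T
false & false | true | T
false & false | true | T & F
false & false | true | F & F
false & false | true | true & F
false & false | true | true & ~ F
false & false | true | true & ~ false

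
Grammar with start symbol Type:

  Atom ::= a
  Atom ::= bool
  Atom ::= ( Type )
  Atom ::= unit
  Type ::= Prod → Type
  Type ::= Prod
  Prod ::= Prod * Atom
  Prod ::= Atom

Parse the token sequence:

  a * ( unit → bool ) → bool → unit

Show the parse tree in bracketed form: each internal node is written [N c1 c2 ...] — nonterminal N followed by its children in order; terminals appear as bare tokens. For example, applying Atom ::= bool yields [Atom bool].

[Type [Prod [Prod [Atom a]] * [Atom ( [Type [Prod [Atom unit]] → [Type [Prod [Atom bool]]]] )]] → [Type [Prod [Atom bool]] → [Type [Prod [Atom unit]]]]]

Type
Prod → Type
Prod * Atom → Type
Atom * Atom → Type
a * Atom → Type
a * ( Type ) → Type
a * ( Prod → Type ) → Type
a * ( Atom → Type ) → Type
a * ( unit → Type ) → Type
a * ( unit → Prod ) → Type
a * ( unit → Atom ) → Type
a * ( unit → bool ) → Type
a * ( unit → bool ) → Prod → Type
a * ( unit → bool ) → Atom → Type
a * ( unit → bool ) → bool → Type
a * ( unit → bool ) → bool → Prod
a * ( unit → bool ) → bool → Atom
a * ( unit → bool ) → bool → unit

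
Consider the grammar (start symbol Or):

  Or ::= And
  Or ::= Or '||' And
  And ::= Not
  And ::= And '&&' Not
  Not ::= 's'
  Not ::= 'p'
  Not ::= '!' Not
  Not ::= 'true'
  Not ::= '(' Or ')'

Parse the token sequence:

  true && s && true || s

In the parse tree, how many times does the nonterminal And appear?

[Or [Or [And [And [And [Not true]] && [Not s]] && [Not true]]] || [And [Not s]]]

4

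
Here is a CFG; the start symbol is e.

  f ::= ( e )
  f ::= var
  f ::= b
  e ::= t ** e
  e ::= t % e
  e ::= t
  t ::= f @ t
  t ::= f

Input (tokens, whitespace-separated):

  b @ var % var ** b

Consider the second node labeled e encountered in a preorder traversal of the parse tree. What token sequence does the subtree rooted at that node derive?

var ** b

[e [t [f b] @ [t [f var]]] % [e [t [f var]] ** [e [t [f b]]]]]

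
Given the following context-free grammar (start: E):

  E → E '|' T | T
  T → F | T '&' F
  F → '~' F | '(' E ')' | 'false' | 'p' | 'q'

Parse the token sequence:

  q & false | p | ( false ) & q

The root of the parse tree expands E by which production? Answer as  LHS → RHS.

E → E '|' T

[E [E [E [T [T [F q]] & [F false]]] | [T [F p]]] | [T [T [F ( [E [T [F false]]] )]] & [F q]]]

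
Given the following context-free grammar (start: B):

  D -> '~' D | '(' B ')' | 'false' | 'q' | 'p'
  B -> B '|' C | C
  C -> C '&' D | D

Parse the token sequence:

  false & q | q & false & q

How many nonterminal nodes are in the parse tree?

12

[B [B [C [C [D false]] & [D q]]] | [C [C [C [D q]] & [D false]] & [D q]]]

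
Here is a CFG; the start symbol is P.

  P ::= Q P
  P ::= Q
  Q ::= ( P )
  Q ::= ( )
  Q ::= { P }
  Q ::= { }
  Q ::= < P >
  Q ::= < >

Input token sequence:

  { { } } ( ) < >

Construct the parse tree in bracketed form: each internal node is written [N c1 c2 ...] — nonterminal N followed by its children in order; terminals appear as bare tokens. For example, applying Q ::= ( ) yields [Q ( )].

[P [Q { [P [Q { }]] }] [P [Q ( )] [P [Q < >]]]]

P
Q P
{ P } P
{ Q } P
{ { } } P
{ { } } Q P
{ { } } ( ) P
{ { } } ( ) Q
{ { } } ( ) < >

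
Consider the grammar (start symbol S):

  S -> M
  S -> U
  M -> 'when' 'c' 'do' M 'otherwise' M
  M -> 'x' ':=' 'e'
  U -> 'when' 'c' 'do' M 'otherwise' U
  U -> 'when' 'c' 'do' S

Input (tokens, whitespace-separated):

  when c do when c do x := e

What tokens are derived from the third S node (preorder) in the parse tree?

x := e

[S [U when c do [S [U when c do [S [M x := e]]]]]]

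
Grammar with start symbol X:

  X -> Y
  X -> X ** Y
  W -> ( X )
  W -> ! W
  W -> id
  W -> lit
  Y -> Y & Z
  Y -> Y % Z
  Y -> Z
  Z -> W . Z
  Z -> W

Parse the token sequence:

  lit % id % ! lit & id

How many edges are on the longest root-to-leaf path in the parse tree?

[X [Y [Y [Y [Y [Z [W lit]]] % [Z [W id]]] % [Z [W ! [W lit]]]] & [Z [W id]]]]

7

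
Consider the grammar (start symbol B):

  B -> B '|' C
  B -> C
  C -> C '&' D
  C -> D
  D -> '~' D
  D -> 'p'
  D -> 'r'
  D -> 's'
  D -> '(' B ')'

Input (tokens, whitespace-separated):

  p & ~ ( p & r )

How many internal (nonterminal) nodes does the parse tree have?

11

[B [C [C [D p]] & [D ~ [D ( [B [C [C [D p]] & [D r]]] )]]]]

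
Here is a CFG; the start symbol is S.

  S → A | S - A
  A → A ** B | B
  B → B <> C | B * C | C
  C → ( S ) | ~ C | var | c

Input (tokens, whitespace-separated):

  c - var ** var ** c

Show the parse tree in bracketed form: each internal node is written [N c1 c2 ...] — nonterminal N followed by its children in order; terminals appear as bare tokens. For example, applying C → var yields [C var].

S
S - A
A - A
B - A
C - A
c - A
c - A ** B
c - A ** B ** B
c - B ** B ** B
c - C ** B ** B
c - var ** B ** B
c - var ** C ** B
c - var ** var ** B
c - var ** var ** C
c - var ** var ** c

[S [S [A [B [C c]]]] - [A [A [A [B [C var]]] ** [B [C var]]] ** [B [C c]]]]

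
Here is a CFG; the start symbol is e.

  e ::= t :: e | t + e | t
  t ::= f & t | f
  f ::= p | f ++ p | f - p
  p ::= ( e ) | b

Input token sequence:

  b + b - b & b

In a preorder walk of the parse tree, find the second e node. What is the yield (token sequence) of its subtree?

[e [t [f [p b]]] + [e [t [f [f [p b]] - [p b]] & [t [f [p b]]]]]]

b - b & b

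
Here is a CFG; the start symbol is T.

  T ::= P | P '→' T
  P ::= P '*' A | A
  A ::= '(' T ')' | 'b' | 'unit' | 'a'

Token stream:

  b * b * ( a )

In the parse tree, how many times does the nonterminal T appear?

2

[T [P [P [P [A b]] * [A b]] * [A ( [T [P [A a]]] )]]]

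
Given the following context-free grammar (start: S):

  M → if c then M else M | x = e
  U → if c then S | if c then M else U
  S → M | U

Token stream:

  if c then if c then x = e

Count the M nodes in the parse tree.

[S [U if c then [S [U if c then [S [M x = e]]]]]]

1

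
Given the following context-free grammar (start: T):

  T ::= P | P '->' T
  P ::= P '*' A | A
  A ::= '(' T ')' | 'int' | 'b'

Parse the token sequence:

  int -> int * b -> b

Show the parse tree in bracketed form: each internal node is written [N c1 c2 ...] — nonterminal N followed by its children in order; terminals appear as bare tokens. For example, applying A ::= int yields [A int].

T
P -> T
A -> T
int -> T
int -> P -> T
int -> P * A -> T
int -> A * A -> T
int -> int * A -> T
int -> int * b -> T
int -> int * b -> P
int -> int * b -> A
int -> int * b -> b

[T [P [A int]] -> [T [P [P [A int]] * [A b]] -> [T [P [A b]]]]]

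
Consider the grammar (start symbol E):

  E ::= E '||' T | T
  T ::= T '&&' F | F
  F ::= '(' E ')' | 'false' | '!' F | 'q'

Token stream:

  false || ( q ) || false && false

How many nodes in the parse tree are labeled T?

5

[E [E [E [T [F false]]] || [T [F ( [E [T [F q]]] )]]] || [T [T [F false]] && [F false]]]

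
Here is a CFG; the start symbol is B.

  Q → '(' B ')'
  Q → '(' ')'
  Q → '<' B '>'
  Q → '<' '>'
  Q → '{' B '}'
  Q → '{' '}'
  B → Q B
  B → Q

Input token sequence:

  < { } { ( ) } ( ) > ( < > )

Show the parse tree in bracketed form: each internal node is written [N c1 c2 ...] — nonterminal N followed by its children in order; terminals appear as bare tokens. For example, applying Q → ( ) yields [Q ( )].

B
Q B
< B > B
< Q B > B
< { } B > B
< { } Q B > B
< { } { B } B > B
< { } { Q } B > B
< { } { ( ) } B > B
< { } { ( ) } Q > B
< { } { ( ) } ( ) > B
< { } { ( ) } ( ) > Q
< { } { ( ) } ( ) > ( B )
< { } { ( ) } ( ) > ( Q )
< { } { ( ) } ( ) > ( < > )

[B [Q < [B [Q { }] [B [Q { [B [Q ( )]] }] [B [Q ( )]]]] >] [B [Q ( [B [Q < >]] )]]]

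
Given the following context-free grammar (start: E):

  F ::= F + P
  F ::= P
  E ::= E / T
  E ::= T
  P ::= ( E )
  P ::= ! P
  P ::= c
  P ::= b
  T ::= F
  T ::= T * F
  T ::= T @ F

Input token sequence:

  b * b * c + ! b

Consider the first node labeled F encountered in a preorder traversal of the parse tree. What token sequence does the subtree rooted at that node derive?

[E [T [T [T [F [P b]]] * [F [P b]]] * [F [F [P c]] + [P ! [P b]]]]]

b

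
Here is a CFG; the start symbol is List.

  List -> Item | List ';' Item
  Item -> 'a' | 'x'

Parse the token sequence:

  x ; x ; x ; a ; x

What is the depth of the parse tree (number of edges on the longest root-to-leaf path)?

[List [List [List [List [List [Item x]] ; [Item x]] ; [Item x]] ; [Item a]] ; [Item x]]

6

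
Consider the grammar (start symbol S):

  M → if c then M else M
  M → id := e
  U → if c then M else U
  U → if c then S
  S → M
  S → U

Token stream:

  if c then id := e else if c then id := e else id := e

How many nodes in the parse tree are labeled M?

5

[S [M if c then [M id := e] else [M if c then [M id := e] else [M id := e]]]]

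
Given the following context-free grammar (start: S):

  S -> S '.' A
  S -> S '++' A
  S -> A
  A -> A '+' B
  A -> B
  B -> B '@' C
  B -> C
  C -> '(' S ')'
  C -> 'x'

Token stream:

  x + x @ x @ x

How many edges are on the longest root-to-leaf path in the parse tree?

[S [A [A [B [C x]]] + [B [B [B [C x]] @ [C x]] @ [C x]]]]

6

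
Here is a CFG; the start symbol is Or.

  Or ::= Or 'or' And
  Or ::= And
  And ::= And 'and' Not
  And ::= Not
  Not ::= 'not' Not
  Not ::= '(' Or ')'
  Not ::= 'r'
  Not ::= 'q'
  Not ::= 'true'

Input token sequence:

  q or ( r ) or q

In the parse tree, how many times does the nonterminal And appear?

4

[Or [Or [Or [And [Not q]]] or [And [Not ( [Or [And [Not r]]] )]]] or [And [Not q]]]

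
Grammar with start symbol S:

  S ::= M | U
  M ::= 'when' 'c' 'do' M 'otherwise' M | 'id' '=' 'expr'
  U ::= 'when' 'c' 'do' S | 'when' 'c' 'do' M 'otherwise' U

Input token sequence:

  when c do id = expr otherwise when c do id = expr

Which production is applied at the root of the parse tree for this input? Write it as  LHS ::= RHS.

S ::= U

[S [U when c do [M id = expr] otherwise [U when c do [S [M id = expr]]]]]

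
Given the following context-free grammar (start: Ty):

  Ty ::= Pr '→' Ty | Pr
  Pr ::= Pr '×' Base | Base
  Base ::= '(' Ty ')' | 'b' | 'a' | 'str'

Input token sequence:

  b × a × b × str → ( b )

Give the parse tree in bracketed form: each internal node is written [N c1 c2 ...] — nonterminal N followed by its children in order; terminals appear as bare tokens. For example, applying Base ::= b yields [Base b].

[Ty [Pr [Pr [Pr [Pr [Base b]] × [Base a]] × [Base b]] × [Base str]] → [Ty [Pr [Base ( [Ty [Pr [Base b]]] )]]]]

Ty
Pr → Ty
Pr × Base → Ty
Pr × Base × Base → Ty
Pr × Base × Base × Base → Ty
Base × Base × Base × Base → Ty
b × Base × Base × Base → Ty
b × a × Base × Base → Ty
b × a × b × Base → Ty
b × a × b × str → Ty
b × a × b × str → Pr
b × a × b × str → Base
b × a × b × str → ( Ty )
b × a × b × str → ( Pr )
b × a × b × str → ( Base )
b × a × b × str → ( b )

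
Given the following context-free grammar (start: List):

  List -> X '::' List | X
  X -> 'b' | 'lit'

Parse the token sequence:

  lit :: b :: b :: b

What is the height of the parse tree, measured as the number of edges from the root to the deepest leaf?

5

[List [X lit] :: [List [X b] :: [List [X b] :: [List [X b]]]]]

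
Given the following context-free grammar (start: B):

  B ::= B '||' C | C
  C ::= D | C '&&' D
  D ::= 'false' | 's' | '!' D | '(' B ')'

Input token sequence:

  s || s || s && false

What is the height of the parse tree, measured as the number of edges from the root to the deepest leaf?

[B [B [B [C [D s]]] || [C [D s]]] || [C [C [D s]] && [D false]]]

5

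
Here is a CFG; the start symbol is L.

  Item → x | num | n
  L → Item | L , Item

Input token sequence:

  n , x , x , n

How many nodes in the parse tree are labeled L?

4

[L [L [L [L [Item n]] , [Item x]] , [Item x]] , [Item n]]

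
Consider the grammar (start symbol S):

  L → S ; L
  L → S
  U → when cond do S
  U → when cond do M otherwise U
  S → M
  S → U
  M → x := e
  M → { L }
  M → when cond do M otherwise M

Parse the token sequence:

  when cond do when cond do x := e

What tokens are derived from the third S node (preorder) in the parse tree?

[S [U when cond do [S [U when cond do [S [M x := e]]]]]]

x := e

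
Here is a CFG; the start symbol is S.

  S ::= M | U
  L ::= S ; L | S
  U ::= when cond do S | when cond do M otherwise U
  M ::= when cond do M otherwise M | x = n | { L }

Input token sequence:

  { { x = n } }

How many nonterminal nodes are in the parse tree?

8

[S [M { [L [S [M { [L [S [M x = n]]] }]]] }]]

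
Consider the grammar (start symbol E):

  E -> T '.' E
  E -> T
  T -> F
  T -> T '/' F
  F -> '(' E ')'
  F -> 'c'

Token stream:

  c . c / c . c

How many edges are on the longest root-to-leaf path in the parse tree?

5

[E [T [F c]] . [E [T [T [F c]] / [F c]] . [E [T [F c]]]]]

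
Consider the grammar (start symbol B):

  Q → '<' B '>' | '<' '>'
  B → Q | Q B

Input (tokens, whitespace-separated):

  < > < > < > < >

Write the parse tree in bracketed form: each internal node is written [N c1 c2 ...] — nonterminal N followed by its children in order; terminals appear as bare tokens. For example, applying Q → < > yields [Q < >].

[B [Q < >] [B [Q < >] [B [Q < >] [B [Q < >]]]]]

B
Q B
< > B
< > Q B
< > < > B
< > < > Q B
< > < > < > B
< > < > < > Q
< > < > < > < >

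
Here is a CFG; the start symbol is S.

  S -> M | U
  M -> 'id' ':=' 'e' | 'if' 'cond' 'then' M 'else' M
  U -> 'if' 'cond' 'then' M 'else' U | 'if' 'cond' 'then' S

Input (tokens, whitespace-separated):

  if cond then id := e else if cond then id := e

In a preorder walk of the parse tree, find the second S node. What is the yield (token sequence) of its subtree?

[S [U if cond then [M id := e] else [U if cond then [S [M id := e]]]]]

id := e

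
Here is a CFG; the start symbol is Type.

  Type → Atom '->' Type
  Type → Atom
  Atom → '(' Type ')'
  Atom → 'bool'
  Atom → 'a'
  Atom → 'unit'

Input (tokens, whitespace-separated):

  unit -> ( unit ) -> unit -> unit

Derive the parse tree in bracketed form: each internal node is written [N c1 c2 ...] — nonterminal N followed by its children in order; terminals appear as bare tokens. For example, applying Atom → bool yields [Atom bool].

Type
Atom -> Type
unit -> Type
unit -> Atom -> Type
unit -> ( Type ) -> Type
unit -> ( Atom ) -> Type
unit -> ( unit ) -> Type
unit -> ( unit ) -> Atom -> Type
unit -> ( unit ) -> unit -> Type
unit -> ( unit ) -> unit -> Atom
unit -> ( unit ) -> unit -> unit

[Type [Atom unit] -> [Type [Atom ( [Type [Atom unit]] )] -> [Type [Atom unit] -> [Type [Atom unit]]]]]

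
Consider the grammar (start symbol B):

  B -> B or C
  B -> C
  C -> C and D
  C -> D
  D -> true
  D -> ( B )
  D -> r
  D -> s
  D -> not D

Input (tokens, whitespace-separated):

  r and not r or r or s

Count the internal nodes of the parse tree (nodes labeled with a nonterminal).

12

[B [B [B [C [C [D r]] and [D not [D r]]]] or [C [D r]]] or [C [D s]]]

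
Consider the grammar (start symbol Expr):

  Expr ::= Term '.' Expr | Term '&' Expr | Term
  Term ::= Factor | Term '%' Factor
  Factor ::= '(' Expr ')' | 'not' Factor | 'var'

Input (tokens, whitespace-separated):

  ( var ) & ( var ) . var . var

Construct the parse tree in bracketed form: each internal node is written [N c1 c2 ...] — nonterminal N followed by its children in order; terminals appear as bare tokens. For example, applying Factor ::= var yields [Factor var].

Expr
Term & Expr
Factor & Expr
( Expr ) & Expr
( Term ) & Expr
( Factor ) & Expr
( var ) & Expr
( var ) & Term . Expr
( var ) & Factor . Expr
( var ) & ( Expr ) . Expr
( var ) & ( Term ) . Expr
( var ) & ( Factor ) . Expr
( var ) & ( var ) . Expr
( var ) & ( var ) . Term . Expr
( var ) & ( var ) . Factor . Expr
( var ) & ( var ) . var . Expr
( var ) & ( var ) . var . Term
( var ) & ( var ) . var . Factor
( var ) & ( var ) . var . var

[Expr [Term [Factor ( [Expr [Term [Factor var]]] )]] & [Expr [Term [Factor ( [Expr [Term [Factor var]]] )]] . [Expr [Term [Factor var]] . [Expr [Term [Factor var]]]]]]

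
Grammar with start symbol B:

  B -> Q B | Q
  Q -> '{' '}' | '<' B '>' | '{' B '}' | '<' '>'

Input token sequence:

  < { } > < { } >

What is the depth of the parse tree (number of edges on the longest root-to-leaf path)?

5

[B [Q < [B [Q { }]] >] [B [Q < [B [Q { }]] >]]]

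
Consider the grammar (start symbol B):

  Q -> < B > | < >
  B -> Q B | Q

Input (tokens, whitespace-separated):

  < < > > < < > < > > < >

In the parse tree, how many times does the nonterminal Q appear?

6

[B [Q < [B [Q < >]] >] [B [Q < [B [Q < >] [B [Q < >]]] >] [B [Q < >]]]]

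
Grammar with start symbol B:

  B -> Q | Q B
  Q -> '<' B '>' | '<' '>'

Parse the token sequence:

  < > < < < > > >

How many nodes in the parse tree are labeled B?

[B [Q < >] [B [Q < [B [Q < [B [Q < >]] >]] >]]]

4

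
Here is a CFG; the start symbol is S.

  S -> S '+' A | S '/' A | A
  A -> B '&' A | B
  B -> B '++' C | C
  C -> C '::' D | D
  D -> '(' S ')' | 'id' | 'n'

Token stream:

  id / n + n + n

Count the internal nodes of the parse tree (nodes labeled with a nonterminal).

20

[S [S [S [S [A [B [C [D id]]]]] / [A [B [C [D n]]]]] + [A [B [C [D n]]]]] + [A [B [C [D n]]]]]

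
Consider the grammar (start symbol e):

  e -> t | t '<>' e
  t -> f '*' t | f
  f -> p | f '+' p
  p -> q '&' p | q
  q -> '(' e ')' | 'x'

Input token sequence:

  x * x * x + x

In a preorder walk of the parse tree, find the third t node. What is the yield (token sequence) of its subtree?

x + x

[e [t [f [p [q x]]] * [t [f [p [q x]]] * [t [f [f [p [q x]]] + [p [q x]]]]]]]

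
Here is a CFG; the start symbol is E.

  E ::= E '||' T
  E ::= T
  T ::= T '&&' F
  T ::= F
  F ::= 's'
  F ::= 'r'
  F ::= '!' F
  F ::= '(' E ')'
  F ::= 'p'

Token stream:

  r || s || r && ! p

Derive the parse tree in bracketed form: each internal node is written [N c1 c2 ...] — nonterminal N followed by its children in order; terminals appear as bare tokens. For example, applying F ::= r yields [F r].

[E [E [E [T [F r]]] || [T [F s]]] || [T [T [F r]] && [F ! [F p]]]]

E
E || T
E || T || T
T || T || T
F || T || T
r || T || T
r || F || T
r || s || T
r || s || T && F
r || s || F && F
r || s || r && F
r || s || r && ! F
r || s || r && ! p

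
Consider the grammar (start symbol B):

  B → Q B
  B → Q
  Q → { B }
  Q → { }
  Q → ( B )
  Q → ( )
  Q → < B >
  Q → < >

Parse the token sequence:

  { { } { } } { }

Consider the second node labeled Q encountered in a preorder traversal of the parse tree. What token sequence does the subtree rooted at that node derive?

{ }

[B [Q { [B [Q { }] [B [Q { }]]] }] [B [Q { }]]]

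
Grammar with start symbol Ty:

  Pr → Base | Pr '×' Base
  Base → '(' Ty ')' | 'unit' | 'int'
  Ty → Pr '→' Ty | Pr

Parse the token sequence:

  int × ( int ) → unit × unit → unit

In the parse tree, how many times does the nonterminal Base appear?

6

[Ty [Pr [Pr [Base int]] × [Base ( [Ty [Pr [Base int]]] )]] → [Ty [Pr [Pr [Base unit]] × [Base unit]] → [Ty [Pr [Base unit]]]]]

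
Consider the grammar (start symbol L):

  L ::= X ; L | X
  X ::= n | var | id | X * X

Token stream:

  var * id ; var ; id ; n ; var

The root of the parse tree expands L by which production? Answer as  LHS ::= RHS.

[L [X [X var] * [X id]] ; [L [X var] ; [L [X id] ; [L [X n] ; [L [X var]]]]]]

L ::= X ; L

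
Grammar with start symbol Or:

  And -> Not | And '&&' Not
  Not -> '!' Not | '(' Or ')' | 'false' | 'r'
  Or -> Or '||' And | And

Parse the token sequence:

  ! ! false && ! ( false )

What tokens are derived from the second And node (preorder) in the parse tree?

! ! false

[Or [And [And [Not ! [Not ! [Not false]]]] && [Not ! [Not ( [Or [And [Not false]]] )]]]]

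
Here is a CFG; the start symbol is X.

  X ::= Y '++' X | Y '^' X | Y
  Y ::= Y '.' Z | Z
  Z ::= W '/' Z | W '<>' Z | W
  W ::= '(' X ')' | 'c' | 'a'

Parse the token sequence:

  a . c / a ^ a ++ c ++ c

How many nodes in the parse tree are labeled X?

4

[X [Y [Y [Z [W a]]] . [Z [W c] / [Z [W a]]]] ^ [X [Y [Z [W a]]] ++ [X [Y [Z [W c]]] ++ [X [Y [Z [W c]]]]]]]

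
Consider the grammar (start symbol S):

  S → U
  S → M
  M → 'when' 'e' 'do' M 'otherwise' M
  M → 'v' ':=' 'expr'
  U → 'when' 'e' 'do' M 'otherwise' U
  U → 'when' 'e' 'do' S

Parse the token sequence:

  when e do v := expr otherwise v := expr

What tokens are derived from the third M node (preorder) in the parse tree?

v := expr

[S [M when e do [M v := expr] otherwise [M v := expr]]]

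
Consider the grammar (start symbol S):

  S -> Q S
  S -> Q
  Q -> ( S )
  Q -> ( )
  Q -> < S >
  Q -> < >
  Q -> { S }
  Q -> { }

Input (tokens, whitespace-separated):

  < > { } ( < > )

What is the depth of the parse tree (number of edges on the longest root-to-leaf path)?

6

[S [Q < >] [S [Q { }] [S [Q ( [S [Q < >]] )]]]]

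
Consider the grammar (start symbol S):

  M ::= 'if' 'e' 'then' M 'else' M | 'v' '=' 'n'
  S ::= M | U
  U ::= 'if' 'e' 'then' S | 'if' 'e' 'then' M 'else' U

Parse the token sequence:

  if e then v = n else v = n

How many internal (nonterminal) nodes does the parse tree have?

[S [M if e then [M v = n] else [M v = n]]]

4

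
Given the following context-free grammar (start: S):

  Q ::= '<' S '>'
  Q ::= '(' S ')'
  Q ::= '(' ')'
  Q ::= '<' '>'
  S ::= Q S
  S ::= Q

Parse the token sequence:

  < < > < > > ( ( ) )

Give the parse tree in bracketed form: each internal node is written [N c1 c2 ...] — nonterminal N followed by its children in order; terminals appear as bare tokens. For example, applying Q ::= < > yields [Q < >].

S
Q S
< S > S
< Q S > S
< < > S > S
< < > Q > S
< < > < > > S
< < > < > > Q
< < > < > > ( S )
< < > < > > ( Q )
< < > < > > ( ( ) )

[S [Q < [S [Q < >] [S [Q < >]]] >] [S [Q ( [S [Q ( )]] )]]]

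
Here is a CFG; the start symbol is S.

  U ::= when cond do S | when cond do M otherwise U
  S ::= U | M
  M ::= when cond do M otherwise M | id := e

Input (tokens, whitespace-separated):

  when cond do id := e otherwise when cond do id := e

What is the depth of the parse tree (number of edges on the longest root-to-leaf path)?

[S [U when cond do [M id := e] otherwise [U when cond do [S [M id := e]]]]]

5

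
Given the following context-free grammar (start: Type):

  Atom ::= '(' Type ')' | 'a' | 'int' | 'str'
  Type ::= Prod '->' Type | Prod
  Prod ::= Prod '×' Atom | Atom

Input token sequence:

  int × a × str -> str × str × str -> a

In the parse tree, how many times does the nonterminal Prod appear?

7

[Type [Prod [Prod [Prod [Atom int]] × [Atom a]] × [Atom str]] -> [Type [Prod [Prod [Prod [Atom str]] × [Atom str]] × [Atom str]] -> [Type [Prod [Atom a]]]]]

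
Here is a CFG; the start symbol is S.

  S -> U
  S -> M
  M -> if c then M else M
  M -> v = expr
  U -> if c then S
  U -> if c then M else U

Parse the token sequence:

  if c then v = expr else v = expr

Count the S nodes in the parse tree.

1

[S [M if c then [M v = expr] else [M v = expr]]]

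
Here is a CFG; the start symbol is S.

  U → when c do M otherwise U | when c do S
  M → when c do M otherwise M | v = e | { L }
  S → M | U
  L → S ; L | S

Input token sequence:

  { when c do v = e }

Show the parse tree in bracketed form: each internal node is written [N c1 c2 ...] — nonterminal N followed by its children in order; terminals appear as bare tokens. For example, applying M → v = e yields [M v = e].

S
M
{ L }
{ S }
{ U }
{ when c do S }
{ when c do M }
{ when c do v = e }

[S [M { [L [S [U when c do [S [M v = e]]]]] }]]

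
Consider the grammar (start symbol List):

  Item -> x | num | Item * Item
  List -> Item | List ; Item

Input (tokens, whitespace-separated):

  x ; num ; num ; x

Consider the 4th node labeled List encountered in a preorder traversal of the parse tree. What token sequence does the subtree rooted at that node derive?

[List [List [List [List [Item x]] ; [Item num]] ; [Item num]] ; [Item x]]

x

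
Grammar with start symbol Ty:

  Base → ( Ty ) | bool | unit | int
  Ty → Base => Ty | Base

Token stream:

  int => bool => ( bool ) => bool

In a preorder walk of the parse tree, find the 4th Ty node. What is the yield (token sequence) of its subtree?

bool

[Ty [Base int] => [Ty [Base bool] => [Ty [Base ( [Ty [Base bool]] )] => [Ty [Base bool]]]]]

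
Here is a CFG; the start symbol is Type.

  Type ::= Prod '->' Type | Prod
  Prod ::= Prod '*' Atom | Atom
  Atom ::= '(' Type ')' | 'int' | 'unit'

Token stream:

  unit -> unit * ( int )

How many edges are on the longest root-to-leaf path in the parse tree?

[Type [Prod [Atom unit]] -> [Type [Prod [Prod [Atom unit]] * [Atom ( [Type [Prod [Atom int]]] )]]]]

7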